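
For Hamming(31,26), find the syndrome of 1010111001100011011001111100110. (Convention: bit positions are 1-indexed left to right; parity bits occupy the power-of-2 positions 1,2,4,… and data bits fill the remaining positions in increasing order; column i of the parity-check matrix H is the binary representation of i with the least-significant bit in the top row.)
Syndrome s = H · r^T (mod 2), r = 1010111001100011011001111100110:
  s[0] = (1010101010101010101010101010101)·(1010111001100011011001111100110) mod 2 = 1+0+1+0+1+0+1+0+0+0+1+0+0+0+1+0+0+0+1+0+0+0+1+0+1+0+0+0+1+0+0 mod 2 = 0
  s[1] = (0110011001100110011001100110011)·(1010111001100011011001111100110) mod 2 = 0+0+1+0+0+1+1+0+0+1+1+0+0+0+1+0+0+1+1+0+0+1+1+0+0+1+0+0+0+1+0 mod 2 = 0
  s[2] = (0001111000011110000111100001111)·(1010111001100011011001111100110) mod 2 = 0+0+0+0+1+1+1+0+0+0+0+0+0+0+1+0+0+0+0+0+0+1+1+0+0+0+0+0+1+1+0 mod 2 = 0
  s[3] = (0000000111111110000000011111111)·(1010111001100011011001111100110) mod 2 = 0+0+0+0+0+0+0+0+0+1+1+0+0+0+1+0+0+0+0+0+0+0+0+1+1+1+0+0+1+1+0 mod 2 = 0
  s[4] = (0000000000000001111111111111111)·(1010111001100011011001111100110) mod 2 = 0+0+0+0+0+0+0+0+0+0+0+0+0+0+0+1+0+1+1+0+0+1+1+1+1+1+0+0+1+1+0 mod 2 = 0
Syndrome = 00000
s = 0: no error detected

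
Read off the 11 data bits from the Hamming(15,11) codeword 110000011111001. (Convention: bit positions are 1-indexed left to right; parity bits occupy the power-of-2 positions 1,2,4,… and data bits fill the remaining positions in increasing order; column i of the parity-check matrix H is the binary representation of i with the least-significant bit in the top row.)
Parity bits occupy power-of-2 positions; data bits are at positions {3,5,6,7,9,10,11,12,13,14,15} (1-indexed).
Extract: c[3]=0 c[5]=0 c[6]=0 c[7]=0 c[9]=1 c[10]=1 c[11]=1 c[12]=1 c[13]=0 c[14]=0 c[15]=1
Data = 00001111001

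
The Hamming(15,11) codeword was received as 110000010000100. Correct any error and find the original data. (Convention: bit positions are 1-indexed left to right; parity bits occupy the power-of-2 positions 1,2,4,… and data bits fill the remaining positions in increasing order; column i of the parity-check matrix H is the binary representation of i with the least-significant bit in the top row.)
Syndrome s = H · r^T (mod 2), r = 110000010000100:
  s[0] = (101010101010101)·(110000010000100) mod 2 = 1+0+0+0+0+0+0+0+0+0+0+0+1+0+0 mod 2 = 0
  s[1] = (011001100110011)·(110000010000100) mod 2 = 0+1+0+0+0+0+0+0+0+0+0+0+0+0+0 mod 2 = 1
  s[2] = (000111100001111)·(110000010000100) mod 2 = 0+0+0+0+0+0+0+0+0+0+0+0+1+0+0 mod 2 = 1
  s[3] = (000000011111111)·(110000010000100) mod 2 = 0+0+0+0+0+0+0+1+0+0+0+0+1+0+0 mod 2 = 0
Syndrome = 0110
Column 6 of H equals this syndrome → error at bit 6 (1-indexed).
Flip bit 6: 110000010000100 → 110001010000100
Extract data bits at positions {3,5,6,7,9,10,11,12,13,14,15}: 00100000100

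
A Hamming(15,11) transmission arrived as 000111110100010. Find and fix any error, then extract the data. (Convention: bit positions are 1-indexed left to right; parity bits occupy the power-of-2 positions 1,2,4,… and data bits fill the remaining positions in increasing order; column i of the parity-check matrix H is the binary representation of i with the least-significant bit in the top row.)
Syndrome s = H · r^T (mod 2), r = 000111110100010:
  s[0] = (101010101010101)·(000111110100010) mod 2 = 0+0+0+0+1+0+1+0+0+0+0+0+0+0+0 mod 2 = 0
  s[1] = (011001100110011)·(000111110100010) mod 2 = 0+0+0+0+0+1+1+0+0+1+0+0+0+1+0 mod 2 = 0
  s[2] = (000111100001111)·(000111110100010) mod 2 = 0+0+0+1+1+1+1+0+0+0+0+0+0+1+0 mod 2 = 1
  s[3] = (000000011111111)·(000111110100010) mod 2 = 0+0+0+0+0+0+0+1+0+1+0+0+0+1+0 mod 2 = 1
Syndrome = 0011
Column 12 of H equals this syndrome → error at bit 12 (1-indexed).
Flip bit 12: 000111110100010 → 000111110101010
Extract data bits at positions {3,5,6,7,9,10,11,12,13,14,15}: 01110101010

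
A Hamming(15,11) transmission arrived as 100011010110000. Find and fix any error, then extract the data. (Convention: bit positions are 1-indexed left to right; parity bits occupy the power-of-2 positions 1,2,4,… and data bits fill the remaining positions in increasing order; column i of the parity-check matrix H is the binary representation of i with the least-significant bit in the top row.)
Syndrome s = H · r^T (mod 2), r = 100011010110000:
  s[0] = (101010101010101)·(100011010110000) mod 2 = 1+0+0+0+1+0+0+0+0+0+1+0+0+0+0 mod 2 = 1
  s[1] = (011001100110011)·(100011010110000) mod 2 = 0+0+0+0+0+1+0+0+0+1+1+0+0+0+0 mod 2 = 1
  s[2] = (000111100001111)·(100011010110000) mod 2 = 0+0+0+0+1+1+0+0+0+0+0+0+0+0+0 mod 2 = 0
  s[3] = (000000011111111)·(100011010110000) mod 2 = 0+0+0+0+0+0+0+1+0+1+1+0+0+0+0 mod 2 = 1
Syndrome = 1101
Column 11 of H equals this syndrome → error at bit 11 (1-indexed).
Flip bit 11: 100011010110000 → 100011010100000
Extract data bits at positions {3,5,6,7,9,10,11,12,13,14,15}: 01100100000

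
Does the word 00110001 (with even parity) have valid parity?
Sum of all bits: 0+0+1+1+0+0+0+1 = 3; 3 mod 2 = 1. Result is 1 → parity error detected.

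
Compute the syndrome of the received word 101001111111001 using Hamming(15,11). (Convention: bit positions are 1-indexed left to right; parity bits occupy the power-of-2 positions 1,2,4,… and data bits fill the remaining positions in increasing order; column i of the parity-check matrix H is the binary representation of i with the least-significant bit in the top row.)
Syndrome s = H · r^T (mod 2), r = 101001111111001:
  s[0] = (101010101010101)·(101001111111001) mod 2 = 1+0+1+0+0+0+1+0+1+0+1+0+0+0+1 mod 2 = 0
  s[1] = (011001100110011)·(101001111111001) mod 2 = 0+0+1+0+0+1+1+0+0+1+1+0+0+0+1 mod 2 = 0
  s[2] = (000111100001111)·(101001111111001) mod 2 = 0+0+0+0+0+1+1+0+0+0+0+1+0+0+1 mod 2 = 0
  s[3] = (000000011111111)·(101001111111001) mod 2 = 0+0+0+0+0+0+0+1+1+1+1+1+0+0+1 mod 2 = 0
Syndrome = 0000
s = 0: no error detected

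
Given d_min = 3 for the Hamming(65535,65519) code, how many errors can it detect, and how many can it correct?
Detection only: up to d_min − 1 = 2 errors.
Correction: up to ⌊(d_min − 1)/2⌋ = ⌊2/2⌋ = 1 errors.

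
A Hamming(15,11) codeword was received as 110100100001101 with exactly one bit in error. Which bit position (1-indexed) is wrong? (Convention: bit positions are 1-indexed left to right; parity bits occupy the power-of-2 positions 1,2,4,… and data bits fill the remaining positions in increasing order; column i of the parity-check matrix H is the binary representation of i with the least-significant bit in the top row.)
Syndrome s = H · r^T (mod 2), r = 110100100001101:
  s[0] = (101010101010101)·(110100100001101) mod 2 = 1+0+0+0+0+0+1+0+0+0+0+0+1+0+1 mod 2 = 0
  s[1] = (011001100110011)·(110100100001101) mod 2 = 0+1+0+0+0+0+1+0+0+0+0+0+0+0+1 mod 2 = 1
  s[2] = (000111100001111)·(110100100001101) mod 2 = 0+0+0+1+0+0+1+0+0+0+0+1+1+0+1 mod 2 = 1
  s[3] = (000000011111111)·(110100100001101) mod 2 = 0+0+0+0+0+0+0+0+0+0+0+1+1+0+1 mod 2 = 1
Syndrome = 0111
Column i of H is the binary representation of i, so the syndrome is the binary index of the flipped bit.
Read s = 0111 with s[0] as LSB: 0·2^0 + 1·2^1 + 1·2^2 + 1·2^3 = 14.
Error is at bit position 14.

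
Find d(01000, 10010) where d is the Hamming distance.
XOR = 11010, count of 1s = 3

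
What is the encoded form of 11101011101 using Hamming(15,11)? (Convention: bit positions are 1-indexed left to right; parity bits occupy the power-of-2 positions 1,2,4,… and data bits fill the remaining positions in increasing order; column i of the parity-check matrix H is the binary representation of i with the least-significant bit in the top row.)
Codeword c = d · G (mod 2), d = 11101011101:
  c[0] = d·G[:,0] = (11101011101)·(11011010101) mod 2 = 1+1+0+0+1+0+1+0+1+0+1 mod 2 = 0
  c[1] = d·G[:,1] = (11101011101)·(10110110011) mod 2 = 1+0+1+0+0+0+1+0+0+0+1 mod 2 = 0
  c[2] = d·G[:,2] = (11101011101)·(10000000000) mod 2 = 1+0+0+0+0+0+0+0+0+0+0 mod 2 = 1
  c[3] = d·G[:,3] = (11101011101)·(01110001111) mod 2 = 0+1+1+0+0+0+0+1+1+0+1 mod 2 = 1
  c[4] = d·G[:,4] = (11101011101)·(01000000000) mod 2 = 0+1+0+0+0+0+0+0+0+0+0 mod 2 = 1
  c[5] = d·G[:,5] = (11101011101)·(00100000000) mod 2 = 0+0+1+0+0+0+0+0+0+0+0 mod 2 = 1
  c[6] = d·G[:,6] = (11101011101)·(00010000000) mod 2 = 0+0+0+0+0+0+0+0+0+0+0 mod 2 = 0
  c[7] = d·G[:,7] = (11101011101)·(00001111111) mod 2 = 0+0+0+0+1+0+1+1+1+0+1 mod 2 = 1
  c[8] = d·G[:,8] = (11101011101)·(00001000000) mod 2 = 0+0+0+0+1+0+0+0+0+0+0 mod 2 = 1
  c[9] = d·G[:,9] = (11101011101)·(00000100000) mod 2 = 0+0+0+0+0+0+0+0+0+0+0 mod 2 = 0
  c[10] = d·G[:,10] = (11101011101)·(00000010000) mod 2 = 0+0+0+0+0+0+1+0+0+0+0 mod 2 = 1
  c[11] = d·G[:,11] = (11101011101)·(00000001000) mod 2 = 0+0+0+0+0+0+0+1+0+0+0 mod 2 = 1
  c[12] = d·G[:,12] = (11101011101)·(00000000100) mod 2 = 0+0+0+0+0+0+0+0+1+0+0 mod 2 = 1
  c[13] = d·G[:,13] = (11101011101)·(00000000010) mod 2 = 0+0+0+0+0+0+0+0+0+0+0 mod 2 = 0
  c[14] = d·G[:,14] = (11101011101)·(00000000001) mod 2 = 0+0+0+0+0+0+0+0+0+0+1 mod 2 = 1
Codeword = 001111011011101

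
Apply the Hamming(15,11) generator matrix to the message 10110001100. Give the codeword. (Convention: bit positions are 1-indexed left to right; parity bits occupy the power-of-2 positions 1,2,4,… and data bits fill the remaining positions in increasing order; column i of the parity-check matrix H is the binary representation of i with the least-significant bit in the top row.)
Codeword c = d · G (mod 2), d = 10110001100:
  c[0] = d·G[:,0] = (10110001100)·(11011010101) mod 2 = 1+0+0+1+0+0+0+0+1+0+0 mod 2 = 1
  c[1] = d·G[:,1] = (10110001100)·(10110110011) mod 2 = 1+0+1+1+0+0+0+0+0+0+0 mod 2 = 1
  c[2] = d·G[:,2] = (10110001100)·(10000000000) mod 2 = 1+0+0+0+0+0+0+0+0+0+0 mod 2 = 1
  c[3] = d·G[:,3] = (10110001100)·(01110001111) mod 2 = 0+0+1+1+0+0+0+1+1+0+0 mod 2 = 0
  c[4] = d·G[:,4] = (10110001100)·(01000000000) mod 2 = 0+0+0+0+0+0+0+0+0+0+0 mod 2 = 0
  c[5] = d·G[:,5] = (10110001100)·(00100000000) mod 2 = 0+0+1+0+0+0+0+0+0+0+0 mod 2 = 1
  c[6] = d·G[:,6] = (10110001100)·(00010000000) mod 2 = 0+0+0+1+0+0+0+0+0+0+0 mod 2 = 1
  c[7] = d·G[:,7] = (10110001100)·(00001111111) mod 2 = 0+0+0+0+0+0+0+1+1+0+0 mod 2 = 0
  c[8] = d·G[:,8] = (10110001100)·(00001000000) mod 2 = 0+0+0+0+0+0+0+0+0+0+0 mod 2 = 0
  c[9] = d·G[:,9] = (10110001100)·(00000100000) mod 2 = 0+0+0+0+0+0+0+0+0+0+0 mod 2 = 0
  c[10] = d·G[:,10] = (10110001100)·(00000010000) mod 2 = 0+0+0+0+0+0+0+0+0+0+0 mod 2 = 0
  c[11] = d·G[:,11] = (10110001100)·(00000001000) mod 2 = 0+0+0+0+0+0+0+1+0+0+0 mod 2 = 1
  c[12] = d·G[:,12] = (10110001100)·(00000000100) mod 2 = 0+0+0+0+0+0+0+0+1+0+0 mod 2 = 1
  c[13] = d·G[:,13] = (10110001100)·(00000000010) mod 2 = 0+0+0+0+0+0+0+0+0+0+0 mod 2 = 0
  c[14] = d·G[:,14] = (10110001100)·(00000000001) mod 2 = 0+0+0+0+0+0+0+0+0+0+0 mod 2 = 0
Codeword = 111001100001100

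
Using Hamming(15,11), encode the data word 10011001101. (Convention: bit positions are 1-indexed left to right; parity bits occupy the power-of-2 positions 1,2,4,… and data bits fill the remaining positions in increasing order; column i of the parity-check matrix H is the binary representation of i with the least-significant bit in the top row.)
Codeword c = d · G (mod 2), d = 10011001101:
  c[0] = d·G[:,0] = (10011001101)·(11011010101) mod 2 = 1+0+0+1+1+0+0+0+1+0+1 mod 2 = 1
  c[1] = d·G[:,1] = (10011001101)·(10110110011) mod 2 = 1+0+0+1+0+0+0+0+0+0+1 mod 2 = 1
  c[2] = d·G[:,2] = (10011001101)·(10000000000) mod 2 = 1+0+0+0+0+0+0+0+0+0+0 mod 2 = 1
  c[3] = d·G[:,3] = (10011001101)·(01110001111) mod 2 = 0+0+0+1+0+0+0+1+1+0+1 mod 2 = 0
  c[4] = d·G[:,4] = (10011001101)·(01000000000) mod 2 = 0+0+0+0+0+0+0+0+0+0+0 mod 2 = 0
  c[5] = d·G[:,5] = (10011001101)·(00100000000) mod 2 = 0+0+0+0+0+0+0+0+0+0+0 mod 2 = 0
  c[6] = d·G[:,6] = (10011001101)·(00010000000) mod 2 = 0+0+0+1+0+0+0+0+0+0+0 mod 2 = 1
  c[7] = d·G[:,7] = (10011001101)·(00001111111) mod 2 = 0+0+0+0+1+0+0+1+1+0+1 mod 2 = 0
  c[8] = d·G[:,8] = (10011001101)·(00001000000) mod 2 = 0+0+0+0+1+0+0+0+0+0+0 mod 2 = 1
  c[9] = d·G[:,9] = (10011001101)·(00000100000) mod 2 = 0+0+0+0+0+0+0+0+0+0+0 mod 2 = 0
  c[10] = d·G[:,10] = (10011001101)·(00000010000) mod 2 = 0+0+0+0+0+0+0+0+0+0+0 mod 2 = 0
  c[11] = d·G[:,11] = (10011001101)·(00000001000) mod 2 = 0+0+0+0+0+0+0+1+0+0+0 mod 2 = 1
  c[12] = d·G[:,12] = (10011001101)·(00000000100) mod 2 = 0+0+0+0+0+0+0+0+1+0+0 mod 2 = 1
  c[13] = d·G[:,13] = (10011001101)·(00000000010) mod 2 = 0+0+0+0+0+0+0+0+0+0+0 mod 2 = 0
  c[14] = d·G[:,14] = (10011001101)·(00000000001) mod 2 = 0+0+0+0+0+0+0+0+0+0+1 mod 2 = 1
Codeword = 111000101001101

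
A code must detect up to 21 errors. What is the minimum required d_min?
Detecting e errors requires d_min ≥ e + 1 = 21 + 1 = 22.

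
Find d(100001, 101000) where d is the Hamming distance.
XOR = 001001, count of 1s = 2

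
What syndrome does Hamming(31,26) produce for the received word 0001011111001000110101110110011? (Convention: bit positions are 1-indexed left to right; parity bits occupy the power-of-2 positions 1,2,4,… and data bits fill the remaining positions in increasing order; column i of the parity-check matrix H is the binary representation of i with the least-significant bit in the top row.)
Syndrome s = H · r^T (mod 2), r = 0001011111001000110101110110011:
  s[0] = (1010101010101010101010101010101)·(0001011111001000110101110110011) mod 2 = 0+0+0+0+0+0+1+0+1+0+0+0+1+0+0+0+1+0+0+0+0+0+1+0+0+0+1+0+0+0+1 mod 2 = 1
  s[1] = (0110011001100110011001100110011)·(0001011111001000110101110110011) mod 2 = 0+0+0+0+0+1+1+0+0+1+0+0+0+0+0+0+0+1+0+0+0+1+1+0+0+1+1+0+0+1+1 mod 2 = 0
  s[2] = (0001111000011110000111100001111)·(0001011111001000110101110110011) mod 2 = 0+0+0+1+0+1+1+0+0+0+0+0+1+0+0+0+0+0+0+1+0+1+1+0+0+0+0+0+0+1+1 mod 2 = 1
  s[3] = (0000000111111110000000011111111)·(0001011111001000110101110110011) mod 2 = 0+0+0+0+0+0+0+1+1+1+0+0+1+0+0+0+0+0+0+0+0+0+0+1+0+1+1+0+0+1+1 mod 2 = 1
  s[4] = (0000000000000001111111111111111)·(0001011111001000110101110110011) mod 2 = 0+0+0+0+0+0+0+0+0+0+0+0+0+0+0+0+1+1+0+1+0+1+1+1+0+1+1+0+0+1+1 mod 2 = 0
Syndrome = 10110
Non-zero syndrome: error at position 13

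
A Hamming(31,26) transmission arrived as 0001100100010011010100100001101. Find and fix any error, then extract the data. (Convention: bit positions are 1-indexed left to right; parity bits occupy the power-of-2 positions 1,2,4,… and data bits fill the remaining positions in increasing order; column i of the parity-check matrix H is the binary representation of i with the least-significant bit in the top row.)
Syndrome s = H · r^T (mod 2), r = 0001100100010011010100100001101:
  s[0] = (1010101010101010101010101010101)·(0001100100010011010100100001101) mod 2 = 0+0+0+0+1+0+0+0+0+0+0+0+0+0+1+0+0+0+0+0+0+0+1+0+0+0+0+0+1+0+1 mod 2 = 1
  s[1] = (0110011001100110011001100110011)·(0001100100010011010100100001101) mod 2 = 0+0+0+0+0+0+0+0+0+0+0+0+0+0+1+0+0+1+0+0+0+0+1+0+0+0+0+0+0+0+1 mod 2 = 0
  s[2] = (0001111000011110000111100001111)·(0001100100010011010100100001101) mod 2 = 0+0+0+1+1+0+0+0+0+0+0+1+0+0+1+0+0+0+0+1+0+0+1+0+0+0+0+1+1+0+1 mod 2 = 1
  s[3] = (0000000111111110000000011111111)·(0001100100010011010100100001101) mod 2 = 0+0+0+0+0+0+0+1+0+0+0+1+0+0+1+0+0+0+0+0+0+0+0+0+0+0+0+1+1+0+1 mod 2 = 0
  s[4] = (0000000000000001111111111111111)·(0001100100010011010100100001101) mod 2 = 0+0+0+0+0+0+0+0+0+0+0+0+0+0+0+1+0+1+0+1+0+0+1+0+0+0+0+1+1+0+1 mod 2 = 1
Syndrome = 10101
Column 21 of H equals this syndrome → error at bit 21 (1-indexed).
Flip bit 21: 0001100100010011010100100001101 → 0001100100010011010110100001101
Extract data bits at positions {3,5,6,7,9,10,11,12,13,14,15,17,18,19,20,21,22,23,24,25,26,27,28,29,30,31}: 01000001001010110100001101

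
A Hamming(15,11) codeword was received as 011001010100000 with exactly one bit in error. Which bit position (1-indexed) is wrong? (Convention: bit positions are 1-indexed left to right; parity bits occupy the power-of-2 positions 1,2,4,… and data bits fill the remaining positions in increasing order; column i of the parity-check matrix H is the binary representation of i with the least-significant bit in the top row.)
Syndrome s = H · r^T (mod 2), r = 011001010100000:
  s[0] = (101010101010101)·(011001010100000) mod 2 = 0+0+1+0+0+0+0+0+0+0+0+0+0+0+0 mod 2 = 1
  s[1] = (011001100110011)·(011001010100000) mod 2 = 0+1+1+0+0+1+0+0+0+1+0+0+0+0+0 mod 2 = 0
  s[2] = (000111100001111)·(011001010100000) mod 2 = 0+0+0+0+0+1+0+0+0+0+0+0+0+0+0 mod 2 = 1
  s[3] = (000000011111111)·(011001010100000) mod 2 = 0+0+0+0+0+0+0+1+0+1+0+0+0+0+0 mod 2 = 0
Syndrome = 1010
Column i of H is the binary representation of i, so the syndrome is the binary index of the flipped bit.
Read s = 1010 with s[0] as LSB: 1·2^0 + 0·2^1 + 1·2^2 + 0·2^3 = 5.
Error is at bit position 5.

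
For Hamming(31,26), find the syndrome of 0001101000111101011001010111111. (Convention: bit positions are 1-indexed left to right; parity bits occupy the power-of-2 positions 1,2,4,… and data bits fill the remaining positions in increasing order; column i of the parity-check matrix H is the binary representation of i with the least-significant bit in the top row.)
Syndrome s = H · r^T (mod 2), r = 0001101000111101011001010111111:
  s[0] = (1010101010101010101010101010101)·(0001101000111101011001010111111) mod 2 = 0+0+0+0+1+0+1+0+0+0+1+0+1+0+0+0+0+0+1+0+0+0+0+0+0+0+1+0+1+0+1 mod 2 = 0
  s[1] = (0110011001100110011001100110011)·(0001101000111101011001010111111) mod 2 = 0+0+0+0+0+0+1+0+0+0+1+0+0+1+0+0+0+1+1+0+0+1+0+0+0+1+1+0+0+1+1 mod 2 = 0
  s[2] = (0001111000011110000111100001111)·(0001101000111101011001010111111) mod 2 = 0+0+0+1+1+0+1+0+0+0+0+1+1+1+0+0+0+0+0+0+0+1+0+0+0+0+0+1+1+1+1 mod 2 = 1
  s[3] = (0000000111111110000000011111111)·(0001101000111101011001010111111) mod 2 = 0+0+0+0+0+0+0+0+0+0+1+1+1+1+0+0+0+0+0+0+0+0+0+1+0+1+1+1+1+1+1 mod 2 = 1
  s[4] = (0000000000000001111111111111111)·(0001101000111101011001010111111) mod 2 = 0+0+0+0+0+0+0+0+0+0+0+0+0+0+0+1+0+1+1+0+0+1+0+1+0+1+1+1+1+1+1 mod 2 = 1
Syndrome = 00111
Non-zero syndrome: error at position 28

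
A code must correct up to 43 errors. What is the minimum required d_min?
Correcting t errors requires d_min ≥ 2t + 1 = 2·43 + 1 = 87.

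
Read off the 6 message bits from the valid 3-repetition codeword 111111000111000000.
Split into 3-bit blocks: 111 111 000 111 000 000
Data = 110100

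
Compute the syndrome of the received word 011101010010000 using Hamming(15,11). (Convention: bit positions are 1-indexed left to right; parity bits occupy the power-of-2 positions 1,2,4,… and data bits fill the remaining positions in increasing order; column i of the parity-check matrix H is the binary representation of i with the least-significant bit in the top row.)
Syndrome s = H · r^T (mod 2), r = 011101010010000:
  s[0] = (101010101010101)·(011101010010000) mod 2 = 0+0+1+0+0+0+0+0+0+0+1+0+0+0+0 mod 2 = 0
  s[1] = (011001100110011)·(011101010010000) mod 2 = 0+1+1+0+0+1+0+0+0+0+1+0+0+0+0 mod 2 = 0
  s[2] = (000111100001111)·(011101010010000) mod 2 = 0+0+0+1+0+1+0+0+0+0+0+0+0+0+0 mod 2 = 0
  s[3] = (000000011111111)·(011101010010000) mod 2 = 0+0+0+0+0+0+0+1+0+0+1+0+0+0+0 mod 2 = 0
Syndrome = 0000
s = 0: no error detected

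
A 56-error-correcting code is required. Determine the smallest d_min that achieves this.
Correcting t errors requires d_min ≥ 2t + 1 = 2·56 + 1 = 113.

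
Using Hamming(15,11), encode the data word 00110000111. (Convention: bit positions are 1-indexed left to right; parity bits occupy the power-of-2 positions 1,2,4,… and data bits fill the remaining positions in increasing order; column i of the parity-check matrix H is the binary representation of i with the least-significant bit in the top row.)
Codeword c = d · G (mod 2), d = 00110000111:
  c[0] = d·G[:,0] = (00110000111)·(11011010101) mod 2 = 0+0+0+1+0+0+0+0+1+0+1 mod 2 = 1
  c[1] = d·G[:,1] = (00110000111)·(10110110011) mod 2 = 0+0+1+1+0+0+0+0+0+1+1 mod 2 = 0
  c[2] = d·G[:,2] = (00110000111)·(10000000000) mod 2 = 0+0+0+0+0+0+0+0+0+0+0 mod 2 = 0
  c[3] = d·G[:,3] = (00110000111)·(01110001111) mod 2 = 0+0+1+1+0+0+0+0+1+1+1 mod 2 = 1
  c[4] = d·G[:,4] = (00110000111)·(01000000000) mod 2 = 0+0+0+0+0+0+0+0+0+0+0 mod 2 = 0
  c[5] = d·G[:,5] = (00110000111)·(00100000000) mod 2 = 0+0+1+0+0+0+0+0+0+0+0 mod 2 = 1
  c[6] = d·G[:,6] = (00110000111)·(00010000000) mod 2 = 0+0+0+1+0+0+0+0+0+0+0 mod 2 = 1
  c[7] = d·G[:,7] = (00110000111)·(00001111111) mod 2 = 0+0+0+0+0+0+0+0+1+1+1 mod 2 = 1
  c[8] = d·G[:,8] = (00110000111)·(00001000000) mod 2 = 0+0+0+0+0+0+0+0+0+0+0 mod 2 = 0
  c[9] = d·G[:,9] = (00110000111)·(00000100000) mod 2 = 0+0+0+0+0+0+0+0+0+0+0 mod 2 = 0
  c[10] = d·G[:,10] = (00110000111)·(00000010000) mod 2 = 0+0+0+0+0+0+0+0+0+0+0 mod 2 = 0
  c[11] = d·G[:,11] = (00110000111)·(00000001000) mod 2 = 0+0+0+0+0+0+0+0+0+0+0 mod 2 = 0
  c[12] = d·G[:,12] = (00110000111)·(00000000100) mod 2 = 0+0+0+0+0+0+0+0+1+0+0 mod 2 = 1
  c[13] = d·G[:,13] = (00110000111)·(00000000010) mod 2 = 0+0+0+0+0+0+0+0+0+1+0 mod 2 = 1
  c[14] = d·G[:,14] = (00110000111)·(00000000001) mod 2 = 0+0+0+0+0+0+0+0+0+0+1 mod 2 = 1
Codeword = 100101110000111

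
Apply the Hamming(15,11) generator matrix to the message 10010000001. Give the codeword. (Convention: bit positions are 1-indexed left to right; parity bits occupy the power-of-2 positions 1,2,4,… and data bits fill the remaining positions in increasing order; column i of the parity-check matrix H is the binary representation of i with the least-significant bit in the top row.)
Codeword c = d · G (mod 2), d = 10010000001:
  c[0] = d·G[:,0] = (10010000001)·(11011010101) mod 2 = 1+0+0+1+0+0+0+0+0+0+1 mod 2 = 1
  c[1] = d·G[:,1] = (10010000001)·(10110110011) mod 2 = 1+0+0+1+0+0+0+0+0+0+1 mod 2 = 1
  c[2] = d·G[:,2] = (10010000001)·(10000000000) mod 2 = 1+0+0+0+0+0+0+0+0+0+0 mod 2 = 1
  c[3] = d·G[:,3] = (10010000001)·(01110001111) mod 2 = 0+0+0+1+0+0+0+0+0+0+1 mod 2 = 0
  c[4] = d·G[:,4] = (10010000001)·(01000000000) mod 2 = 0+0+0+0+0+0+0+0+0+0+0 mod 2 = 0
  c[5] = d·G[:,5] = (10010000001)·(00100000000) mod 2 = 0+0+0+0+0+0+0+0+0+0+0 mod 2 = 0
  c[6] = d·G[:,6] = (10010000001)·(00010000000) mod 2 = 0+0+0+1+0+0+0+0+0+0+0 mod 2 = 1
  c[7] = d·G[:,7] = (10010000001)·(00001111111) mod 2 = 0+0+0+0+0+0+0+0+0+0+1 mod 2 = 1
  c[8] = d·G[:,8] = (10010000001)·(00001000000) mod 2 = 0+0+0+0+0+0+0+0+0+0+0 mod 2 = 0
  c[9] = d·G[:,9] = (10010000001)·(00000100000) mod 2 = 0+0+0+0+0+0+0+0+0+0+0 mod 2 = 0
  c[10] = d·G[:,10] = (10010000001)·(00000010000) mod 2 = 0+0+0+0+0+0+0+0+0+0+0 mod 2 = 0
  c[11] = d·G[:,11] = (10010000001)·(00000001000) mod 2 = 0+0+0+0+0+0+0+0+0+0+0 mod 2 = 0
  c[12] = d·G[:,12] = (10010000001)·(00000000100) mod 2 = 0+0+0+0+0+0+0+0+0+0+0 mod 2 = 0
  c[13] = d·G[:,13] = (10010000001)·(00000000010) mod 2 = 0+0+0+0+0+0+0+0+0+0+0 mod 2 = 0
  c[14] = d·G[:,14] = (10010000001)·(00000000001) mod 2 = 0+0+0+0+0+0+0+0+0+0+1 mod 2 = 1
Codeword = 111000110000001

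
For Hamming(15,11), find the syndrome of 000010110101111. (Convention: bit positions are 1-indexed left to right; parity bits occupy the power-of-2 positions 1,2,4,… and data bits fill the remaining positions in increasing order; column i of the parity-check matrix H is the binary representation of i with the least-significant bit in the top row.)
Syndrome s = H · r^T (mod 2), r = 000010110101111:
  s[0] = (101010101010101)·(000010110101111) mod 2 = 0+0+0+0+1+0+1+0+0+0+0+0+1+0+1 mod 2 = 0
  s[1] = (011001100110011)·(000010110101111) mod 2 = 0+0+0+0+0+0+1+0+0+1+0+0+0+1+1 mod 2 = 0
  s[2] = (000111100001111)·(000010110101111) mod 2 = 0+0+0+0+1+0+1+0+0+0+0+1+1+1+1 mod 2 = 0
  s[3] = (000000011111111)·(000010110101111) mod 2 = 0+0+0+0+0+0+0+1+0+1+0+1+1+1+1 mod 2 = 0
Syndrome = 0000
s = 0: no error detected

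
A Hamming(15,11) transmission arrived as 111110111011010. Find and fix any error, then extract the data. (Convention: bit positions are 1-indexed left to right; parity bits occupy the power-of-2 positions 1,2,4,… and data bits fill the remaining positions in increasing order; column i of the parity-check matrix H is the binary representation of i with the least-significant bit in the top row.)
Syndrome s = H · r^T (mod 2), r = 111110111011010:
  s[0] = (101010101010101)·(111110111011010) mod 2 = 1+0+1+0+1+0+1+0+1+0+1+0+0+0+0 mod 2 = 0
  s[1] = (011001100110011)·(111110111011010) mod 2 = 0+1+1+0+0+0+1+0+0+0+1+0+0+1+0 mod 2 = 1
  s[2] = (000111100001111)·(111110111011010) mod 2 = 0+0+0+1+1+0+1+0+0+0+0+1+0+1+0 mod 2 = 1
  s[3] = (000000011111111)·(111110111011010) mod 2 = 0+0+0+0+0+0+0+1+1+0+1+1+0+1+0 mod 2 = 1
Syndrome = 0111
Column 14 of H equals this syndrome → error at bit 14 (1-indexed).
Flip bit 14: 111110111011010 → 111110111011000
Extract data bits at positions {3,5,6,7,9,10,11,12,13,14,15}: 11011011000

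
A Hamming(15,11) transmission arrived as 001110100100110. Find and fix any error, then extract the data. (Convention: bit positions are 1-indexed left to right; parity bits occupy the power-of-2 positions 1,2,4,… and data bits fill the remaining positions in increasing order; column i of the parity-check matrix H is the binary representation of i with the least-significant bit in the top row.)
Syndrome s = H · r^T (mod 2), r = 001110100100110:
  s[0] = (101010101010101)·(001110100100110) mod 2 = 0+0+1+0+1+0+1+0+0+0+0+0+1+0+0 mod 2 = 0
  s[1] = (011001100110011)·(001110100100110) mod 2 = 0+0+1+0+0+0+1+0+0+1+0+0+0+1+0 mod 2 = 0
  s[2] = (000111100001111)·(001110100100110) mod 2 = 0+0+0+1+1+0+1+0+0+0+0+0+1+1+0 mod 2 = 1
  s[3] = (000000011111111)·(001110100100110) mod 2 = 0+0+0+0+0+0+0+0+0+1+0+0+1+1+0 mod 2 = 1
Syndrome = 0011
Column 12 of H equals this syndrome → error at bit 12 (1-indexed).
Flip bit 12: 001110100100110 → 001110100101110
Extract data bits at positions {3,5,6,7,9,10,11,12,13,14,15}: 11010101110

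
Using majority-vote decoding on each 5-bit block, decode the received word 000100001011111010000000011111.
Split into 5-bit blocks and majority-vote each:
  block 1 = 00010: 1 ones, 4 zeros → 0
  block 2 = 00010: 1 ones, 4 zeros → 0
  block 3 = 11111: 5 ones, 0 zeros → 1
  block 4 = 01000: 1 ones, 4 zeros → 0
  block 5 = 00000: 0 ones, 5 zeros → 0
  block 6 = 11111: 5 ones, 0 zeros → 1
Decoded = 001001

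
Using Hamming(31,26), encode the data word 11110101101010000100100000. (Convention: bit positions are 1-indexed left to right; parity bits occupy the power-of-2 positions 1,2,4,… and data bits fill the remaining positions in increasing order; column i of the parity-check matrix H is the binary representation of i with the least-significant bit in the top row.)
Codeword c = d · G (mod 2), d = 11110101101010000100100000:
  c[0] = d·G[:,0] = (11110101101010000100100000)·(11011010101101010101010101) mod 2 = 1+1+0+1+0+0+0+0+1+0+1+0+0+0+0+0+0+1+0+0+0+0+0+0+0+0 mod 2 = 0
  c[1] = d·G[:,1] = (11110101101010000100100000)·(10110110011011001100110011) mod 2 = 1+0+1+1+0+1+0+0+0+0+1+0+1+0+0+0+0+1+0+0+1+0+0+0+0+0 mod 2 = 0
  c[2] = d·G[:,2] = (11110101101010000100100000)·(10000000000000000000000000) mod 2 = 1+0+0+0+0+0+0+0+0+0+0+0+0+0+0+0+0+0+0+0+0+0+0+0+0+0 mod 2 = 1
  c[3] = d·G[:,3] = (11110101101010000100100000)·(01110001111000111100001111) mod 2 = 0+1+1+1+0+0+0+1+1+0+1+0+0+0+0+0+0+1+0+0+0+0+0+0+0+0 mod 2 = 1
  c[4] = d·G[:,4] = (11110101101010000100100000)·(01000000000000000000000000) mod 2 = 0+1+0+0+0+0+0+0+0+0+0+0+0+0+0+0+0+0+0+0+0+0+0+0+0+0 mod 2 = 1
  c[5] = d·G[:,5] = (11110101101010000100100000)·(00100000000000000000000000) mod 2 = 0+0+1+0+0+0+0+0+0+0+0+0+0+0+0+0+0+0+0+0+0+0+0+0+0+0 mod 2 = 1
  c[6] = d·G[:,6] = (11110101101010000100100000)·(00010000000000000000000000) mod 2 = 0+0+0+1+0+0+0+0+0+0+0+0+0+0+0+0+0+0+0+0+0+0+0+0+0+0 mod 2 = 1
  c[7] = d·G[:,7] = (11110101101010000100100000)·(00001111111000000011111111) mod 2 = 0+0+0+0+0+1+0+1+1+0+1+0+0+0+0+0+0+0+0+0+1+0+0+0+0+0 mod 2 = 1
  c[8] = d·G[:,8] = (11110101101010000100100000)·(00001000000000000000000000) mod 2 = 0+0+0+0+0+0+0+0+0+0+0+0+0+0+0+0+0+0+0+0+0+0+0+0+0+0 mod 2 = 0
  c[9] = d·G[:,9] = (11110101101010000100100000)·(00000100000000000000000000) mod 2 = 0+0+0+0+0+1+0+0+0+0+0+0+0+0+0+0+0+0+0+0+0+0+0+0+0+0 mod 2 = 1
  c[10] = d·G[:,10] = (11110101101010000100100000)·(00000010000000000000000000) mod 2 = 0+0+0+0+0+0+0+0+0+0+0+0+0+0+0+0+0+0+0+0+0+0+0+0+0+0 mod 2 = 0
  c[11] = d·G[:,11] = (11110101101010000100100000)·(00000001000000000000000000) mod 2 = 0+0+0+0+0+0+0+1+0+0+0+0+0+0+0+0+0+0+0+0+0+0+0+0+0+0 mod 2 = 1
  c[12] = d·G[:,12] = (11110101101010000100100000)·(00000000100000000000000000) mod 2 = 0+0+0+0+0+0+0+0+1+0+0+0+0+0+0+0+0+0+0+0+0+0+0+0+0+0 mod 2 = 1
  c[13] = d·G[:,13] = (11110101101010000100100000)·(00000000010000000000000000) mod 2 = 0+0+0+0+0+0+0+0+0+0+0+0+0+0+0+0+0+0+0+0+0+0+0+0+0+0 mod 2 = 0
  c[14] = d·G[:,14] = (11110101101010000100100000)·(00000000001000000000000000) mod 2 = 0+0+0+0+0+0+0+0+0+0+1+0+0+0+0+0+0+0+0+0+0+0+0+0+0+0 mod 2 = 1
  c[15] = d·G[:,15] = (11110101101010000100100000)·(00000000000111111111111111) mod 2 = 0+0+0+0+0+0+0+0+0+0+0+0+1+0+0+0+0+1+0+0+1+0+0+0+0+0 mod 2 = 1
  c[16] = d·G[:,16] = (11110101101010000100100000)·(00000000000100000000000000) mod 2 = 0+0+0+0+0+0+0+0+0+0+0+0+0+0+0+0+0+0+0+0+0+0+0+0+0+0 mod 2 = 0
  c[17] = d·G[:,17] = (11110101101010000100100000)·(00000000000010000000000000) mod 2 = 0+0+0+0+0+0+0+0+0+0+0+0+1+0+0+0+0+0+0+0+0+0+0+0+0+0 mod 2 = 1
  c[18] = d·G[:,18] = (11110101101010000100100000)·(00000000000001000000000000) mod 2 = 0+0+0+0+0+0+0+0+0+0+0+0+0+0+0+0+0+0+0+0+0+0+0+0+0+0 mod 2 = 0
  c[19] = d·G[:,19] = (11110101101010000100100000)·(00000000000000100000000000) mod 2 = 0+0+0+0+0+0+0+0+0+0+0+0+0+0+0+0+0+0+0+0+0+0+0+0+0+0 mod 2 = 0
  c[20] = d·G[:,20] = (11110101101010000100100000)·(00000000000000010000000000) mod 2 = 0+0+0+0+0+0+0+0+0+0+0+0+0+0+0+0+0+0+0+0+0+0+0+0+0+0 mod 2 = 0
  c[21] = d·G[:,21] = (11110101101010000100100000)·(00000000000000001000000000) mod 2 = 0+0+0+0+0+0+0+0+0+0+0+0+0+0+0+0+0+0+0+0+0+0+0+0+0+0 mod 2 = 0
  c[22] = d·G[:,22] = (11110101101010000100100000)·(00000000000000000100000000) mod 2 = 0+0+0+0+0+0+0+0+0+0+0+0+0+0+0+0+0+1+0+0+0+0+0+0+0+0 mod 2 = 1
  c[23] = d·G[:,23] = (11110101101010000100100000)·(00000000000000000010000000) mod 2 = 0+0+0+0+0+0+0+0+0+0+0+0+0+0+0+0+0+0+0+0+0+0+0+0+0+0 mod 2 = 0
  c[24] = d·G[:,24] = (11110101101010000100100000)·(00000000000000000001000000) mod 2 = 0+0+0+0+0+0+0+0+0+0+0+0+0+0+0+0+0+0+0+0+0+0+0+0+0+0 mod 2 = 0
  c[25] = d·G[:,25] = (11110101101010000100100000)·(00000000000000000000100000) mod 2 = 0+0+0+0+0+0+0+0+0+0+0+0+0+0+0+0+0+0+0+0+1+0+0+0+0+0 mod 2 = 1
  c[26] = d·G[:,26] = (11110101101010000100100000)·(00000000000000000000010000) mod 2 = 0+0+0+0+0+0+0+0+0+0+0+0+0+0+0+0+0+0+0+0+0+0+0+0+0+0 mod 2 = 0
  c[27] = d·G[:,27] = (11110101101010000100100000)·(00000000000000000000001000) mod 2 = 0+0+0+0+0+0+0+0+0+0+0+0+0+0+0+0+0+0+0+0+0+0+0+0+0+0 mod 2 = 0
  c[28] = d·G[:,28] = (11110101101010000100100000)·(00000000000000000000000100) mod 2 = 0+0+0+0+0+0+0+0+0+0+0+0+0+0+0+0+0+0+0+0+0+0+0+0+0+0 mod 2 = 0
  c[29] = d·G[:,29] = (11110101101010000100100000)·(00000000000000000000000010) mod 2 = 0+0+0+0+0+0+0+0+0+0+0+0+0+0+0+0+0+0+0+0+0+0+0+0+0+0 mod 2 = 0
  c[30] = d·G[:,30] = (11110101101010000100100000)·(00000000000000000000000001) mod 2 = 0+0+0+0+0+0+0+0+0+0+0+0+0+0+0+0+0+0+0+0+0+0+0+0+0+0 mod 2 = 0
Codeword = 0011111101011011010000100100000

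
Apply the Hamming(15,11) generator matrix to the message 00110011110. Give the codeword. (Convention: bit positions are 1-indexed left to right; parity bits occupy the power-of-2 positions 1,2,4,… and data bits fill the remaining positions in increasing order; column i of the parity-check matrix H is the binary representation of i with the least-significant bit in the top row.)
Codeword c = d · G (mod 2), d = 00110011110:
  c[0] = d·G[:,0] = (00110011110)·(11011010101) mod 2 = 0+0+0+1+0+0+1+0+1+0+0 mod 2 = 1
  c[1] = d·G[:,1] = (00110011110)·(10110110011) mod 2 = 0+0+1+1+0+0+1+0+0+1+0 mod 2 = 0
  c[2] = d·G[:,2] = (00110011110)·(10000000000) mod 2 = 0+0+0+0+0+0+0+0+0+0+0 mod 2 = 0
  c[3] = d·G[:,3] = (00110011110)·(01110001111) mod 2 = 0+0+1+1+0+0+0+1+1+1+0 mod 2 = 1
  c[4] = d·G[:,4] = (00110011110)·(01000000000) mod 2 = 0+0+0+0+0+0+0+0+0+0+0 mod 2 = 0
  c[5] = d·G[:,5] = (00110011110)·(00100000000) mod 2 = 0+0+1+0+0+0+0+0+0+0+0 mod 2 = 1
  c[6] = d·G[:,6] = (00110011110)·(00010000000) mod 2 = 0+0+0+1+0+0+0+0+0+0+0 mod 2 = 1
  c[7] = d·G[:,7] = (00110011110)·(00001111111) mod 2 = 0+0+0+0+0+0+1+1+1+1+0 mod 2 = 0
  c[8] = d·G[:,8] = (00110011110)·(00001000000) mod 2 = 0+0+0+0+0+0+0+0+0+0+0 mod 2 = 0
  c[9] = d·G[:,9] = (00110011110)·(00000100000) mod 2 = 0+0+0+0+0+0+0+0+0+0+0 mod 2 = 0
  c[10] = d·G[:,10] = (00110011110)·(00000010000) mod 2 = 0+0+0+0+0+0+1+0+0+0+0 mod 2 = 1
  c[11] = d·G[:,11] = (00110011110)·(00000001000) mod 2 = 0+0+0+0+0+0+0+1+0+0+0 mod 2 = 1
  c[12] = d·G[:,12] = (00110011110)·(00000000100) mod 2 = 0+0+0+0+0+0+0+0+1+0+0 mod 2 = 1
  c[13] = d·G[:,13] = (00110011110)·(00000000010) mod 2 = 0+0+0+0+0+0+0+0+0+1+0 mod 2 = 1
  c[14] = d·G[:,14] = (00110011110)·(00000000001) mod 2 = 0+0+0+0+0+0+0+0+0+0+0 mod 2 = 0
Codeword = 100101100011110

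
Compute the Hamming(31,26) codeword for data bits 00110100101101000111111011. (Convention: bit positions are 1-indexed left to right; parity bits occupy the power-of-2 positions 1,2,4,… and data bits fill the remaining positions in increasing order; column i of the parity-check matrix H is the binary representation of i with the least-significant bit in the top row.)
Codeword c = d · G (mod 2), d = 00110100101101000111111011:
  c[0] = d·G[:,0] = (00110100101101000111111011)·(11011010101101010101010101) mod 2 = 0+0+0+1+0+0+0+0+1+0+1+1+0+1+0+0+0+1+0+1+0+1+0+0+0+1 mod 2 = 1
  c[1] = d·G[:,1] = (00110100101101000111111011)·(10110110011011001100110011) mod 2 = 0+0+1+1+0+1+0+0+0+0+1+0+0+1+0+0+0+1+0+0+1+1+0+0+1+1 mod 2 = 0
  c[2] = d·G[:,2] = (00110100101101000111111011)·(10000000000000000000000000) mod 2 = 0+0+0+0+0+0+0+0+0+0+0+0+0+0+0+0+0+0+0+0+0+0+0+0+0+0 mod 2 = 0
  c[3] = d·G[:,3] = (00110100101101000111111011)·(01110001111000111100001111) mod 2 = 0+0+1+1+0+0+0+0+1+0+1+0+0+0+0+0+0+1+0+0+0+0+1+0+1+1 mod 2 = 0
  c[4] = d·G[:,4] = (00110100101101000111111011)·(01000000000000000000000000) mod 2 = 0+0+0+0+0+0+0+0+0+0+0+0+0+0+0+0+0+0+0+0+0+0+0+0+0+0 mod 2 = 0
  c[5] = d·G[:,5] = (00110100101101000111111011)·(00100000000000000000000000) mod 2 = 0+0+1+0+0+0+0+0+0+0+0+0+0+0+0+0+0+0+0+0+0+0+0+0+0+0 mod 2 = 1
  c[6] = d·G[:,6] = (00110100101101000111111011)·(00010000000000000000000000) mod 2 = 0+0+0+1+0+0+0+0+0+0+0+0+0+0+0+0+0+0+0+0+0+0+0+0+0+0 mod 2 = 1
  c[7] = d·G[:,7] = (00110100101101000111111011)·(00001111111000000011111111) mod 2 = 0+0+0+0+0+1+0+0+1+0+1+0+0+0+0+0+0+0+1+1+1+1+1+0+1+1 mod 2 = 0
  c[8] = d·G[:,8] = (00110100101101000111111011)·(00001000000000000000000000) mod 2 = 0+0+0+0+0+0+0+0+0+0+0+0+0+0+0+0+0+0+0+0+0+0+0+0+0+0 mod 2 = 0
  c[9] = d·G[:,9] = (00110100101101000111111011)·(00000100000000000000000000) mod 2 = 0+0+0+0+0+1+0+0+0+0+0+0+0+0+0+0+0+0+0+0+0+0+0+0+0+0 mod 2 = 1
  c[10] = d·G[:,10] = (00110100101101000111111011)·(00000010000000000000000000) mod 2 = 0+0+0+0+0+0+0+0+0+0+0+0+0+0+0+0+0+0+0+0+0+0+0+0+0+0 mod 2 = 0
  c[11] = d·G[:,11] = (00110100101101000111111011)·(00000001000000000000000000) mod 2 = 0+0+0+0+0+0+0+0+0+0+0+0+0+0+0+0+0+0+0+0+0+0+0+0+0+0 mod 2 = 0
  c[12] = d·G[:,12] = (00110100101101000111111011)·(00000000100000000000000000) mod 2 = 0+0+0+0+0+0+0+0+1+0+0+0+0+0+0+0+0+0+0+0+0+0+0+0+0+0 mod 2 = 1
  c[13] = d·G[:,13] = (00110100101101000111111011)·(00000000010000000000000000) mod 2 = 0+0+0+0+0+0+0+0+0+0+0+0+0+0+0+0+0+0+0+0+0+0+0+0+0+0 mod 2 = 0
  c[14] = d·G[:,14] = (00110100101101000111111011)·(00000000001000000000000000) mod 2 = 0+0+0+0+0+0+0+0+0+0+1+0+0+0+0+0+0+0+0+0+0+0+0+0+0+0 mod 2 = 1
  c[15] = d·G[:,15] = (00110100101101000111111011)·(00000000000111111111111111) mod 2 = 0+0+0+0+0+0+0+0+0+0+0+1+0+1+0+0+0+1+1+1+1+1+1+0+1+1 mod 2 = 0
  c[16] = d·G[:,16] = (00110100101101000111111011)·(00000000000100000000000000) mod 2 = 0+0+0+0+0+0+0+0+0+0+0+1+0+0+0+0+0+0+0+0+0+0+0+0+0+0 mod 2 = 1
  c[17] = d·G[:,17] = (00110100101101000111111011)·(00000000000010000000000000) mod 2 = 0+0+0+0+0+0+0+0+0+0+0+0+0+0+0+0+0+0+0+0+0+0+0+0+0+0 mod 2 = 0
  c[18] = d·G[:,18] = (00110100101101000111111011)·(00000000000001000000000000) mod 2 = 0+0+0+0+0+0+0+0+0+0+0+0+0+1+0+0+0+0+0+0+0+0+0+0+0+0 mod 2 = 1
  c[19] = d·G[:,19] = (00110100101101000111111011)·(00000000000000100000000000) mod 2 = 0+0+0+0+0+0+0+0+0+0+0+0+0+0+0+0+0+0+0+0+0+0+0+0+0+0 mod 2 = 0
  c[20] = d·G[:,20] = (00110100101101000111111011)·(00000000000000010000000000) mod 2 = 0+0+0+0+0+0+0+0+0+0+0+0+0+0+0+0+0+0+0+0+0+0+0+0+0+0 mod 2 = 0
  c[21] = d·G[:,21] = (00110100101101000111111011)·(00000000000000001000000000) mod 2 = 0+0+0+0+0+0+0+0+0+0+0+0+0+0+0+0+0+0+0+0+0+0+0+0+0+0 mod 2 = 0
  c[22] = d·G[:,22] = (00110100101101000111111011)·(00000000000000000100000000) mod 2 = 0+0+0+0+0+0+0+0+0+0+0+0+0+0+0+0+0+1+0+0+0+0+0+0+0+0 mod 2 = 1
  c[23] = d·G[:,23] = (00110100101101000111111011)·(00000000000000000010000000) mod 2 = 0+0+0+0+0+0+0+0+0+0+0+0+0+0+0+0+0+0+1+0+0+0+0+0+0+0 mod 2 = 1
  c[24] = d·G[:,24] = (00110100101101000111111011)·(00000000000000000001000000) mod 2 = 0+0+0+0+0+0+0+0+0+0+0+0+0+0+0+0+0+0+0+1+0+0+0+0+0+0 mod 2 = 1
  c[25] = d·G[:,25] = (00110100101101000111111011)·(00000000000000000000100000) mod 2 = 0+0+0+0+0+0+0+0+0+0+0+0+0+0+0+0+0+0+0+0+1+0+0+0+0+0 mod 2 = 1
  c[26] = d·G[:,26] = (00110100101101000111111011)·(00000000000000000000010000) mod 2 = 0+0+0+0+0+0+0+0+0+0+0+0+0+0+0+0+0+0+0+0+0+1+0+0+0+0 mod 2 = 1
  c[27] = d·G[:,27] = (00110100101101000111111011)·(00000000000000000000001000) mod 2 = 0+0+0+0+0+0+0+0+0+0+0+0+0+0+0+0+0+0+0+0+0+0+1+0+0+0 mod 2 = 1
  c[28] = d·G[:,28] = (00110100101101000111111011)·(00000000000000000000000100) mod 2 = 0+0+0+0+0+0+0+0+0+0+0+0+0+0+0+0+0+0+0+0+0+0+0+0+0+0 mod 2 = 0
  c[29] = d·G[:,29] = (00110100101101000111111011)·(00000000000000000000000010) mod 2 = 0+0+0+0+0+0+0+0+0+0+0+0+0+0+0+0+0+0+0+0+0+0+0+0+1+0 mod 2 = 1
  c[30] = d·G[:,30] = (00110100101101000111111011)·(00000000000000000000000001) mod 2 = 0+0+0+0+0+0+0+0+0+0+0+0+0+0+0+0+0+0+0+0+0+0+0+0+0+1 mod 2 = 1
Codeword = 1000011001001010101000111111011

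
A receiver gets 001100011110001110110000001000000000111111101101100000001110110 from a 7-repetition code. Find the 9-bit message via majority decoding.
Split into 7-bit blocks and majority-vote each:
  block 1 = 0011000: 2 ones, 5 zeros → 0
  block 2 = 1111000: 4 ones, 3 zeros → 1
  block 3 = 1110110: 5 ones, 2 zeros → 1
  block 4 = 0000010: 1 ones, 6 zeros → 0
  block 5 = 0000000: 0 ones, 7 zeros → 0
  block 6 = 0111111: 6 ones, 1 zeros → 1
  block 7 = 1011011: 5 ones, 2 zeros → 1
  block 8 = 0000000: 0 ones, 7 zeros → 0
  block 9 = 1110110: 5 ones, 2 zeros → 1
Decoded = 011001101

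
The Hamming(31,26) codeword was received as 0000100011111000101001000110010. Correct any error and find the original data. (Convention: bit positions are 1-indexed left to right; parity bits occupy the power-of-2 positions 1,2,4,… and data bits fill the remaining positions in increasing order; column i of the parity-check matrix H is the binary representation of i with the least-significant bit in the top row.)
Syndrome s = H · r^T (mod 2), r = 0000100011111000101001000110010:
  s[0] = (1010101010101010101010101010101)·(0000100011111000101001000110010) mod 2 = 0+0+0+0+1+0+0+0+1+0+1+0+1+0+0+0+1+0+1+0+0+0+0+0+0+0+1+0+0+0+0 mod 2 = 1
  s[1] = (0110011001100110011001100110011)·(0000100011111000101001000110010) mod 2 = 0+0+0+0+0+0+0+0+0+1+1+0+0+0+0+0+0+0+1+0+0+1+0+0+0+1+1+0+0+1+0 mod 2 = 1
  s[2] = (0001111000011110000111100001111)·(0000100011111000101001000110010) mod 2 = 0+0+0+0+1+0+0+0+0+0+0+1+1+0+0+0+0+0+0+0+0+1+0+0+0+0+0+0+0+1+0 mod 2 = 1
  s[3] = (0000000111111110000000011111111)·(0000100011111000101001000110010) mod 2 = 0+0+0+0+0+0+0+0+1+1+1+1+1+0+0+0+0+0+0+0+0+0+0+0+0+1+1+0+0+1+0 mod 2 = 0
  s[4] = (0000000000000001111111111111111)·(0000100011111000101001000110010) mod 2 = 0+0+0+0+0+0+0+0+0+0+0+0+0+0+0+0+1+0+1+0+0+1+0+0+0+1+1+0+0+1+0 mod 2 = 0
Syndrome = 11100
Column 7 of H equals this syndrome → error at bit 7 (1-indexed).
Flip bit 7: 0000100011111000101001000110010 → 0000101011111000101001000110010
Extract data bits at positions {3,5,6,7,9,10,11,12,13,14,15,17,18,19,20,21,22,23,24,25,26,27,28,29,30,31}: 01011111100101001000110010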